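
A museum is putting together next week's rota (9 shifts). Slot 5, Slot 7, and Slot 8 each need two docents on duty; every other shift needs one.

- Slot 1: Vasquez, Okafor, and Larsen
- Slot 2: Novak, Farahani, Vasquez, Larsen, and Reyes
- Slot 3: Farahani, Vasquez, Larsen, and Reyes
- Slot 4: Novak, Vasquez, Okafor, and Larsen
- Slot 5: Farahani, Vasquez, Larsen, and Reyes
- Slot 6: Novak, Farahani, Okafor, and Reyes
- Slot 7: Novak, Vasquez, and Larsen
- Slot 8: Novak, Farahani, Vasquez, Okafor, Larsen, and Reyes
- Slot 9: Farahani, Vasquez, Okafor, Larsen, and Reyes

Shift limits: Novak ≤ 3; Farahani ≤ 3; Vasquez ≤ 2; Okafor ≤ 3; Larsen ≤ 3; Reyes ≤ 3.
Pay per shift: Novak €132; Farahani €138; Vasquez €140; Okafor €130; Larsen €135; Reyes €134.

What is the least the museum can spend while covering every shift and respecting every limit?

Picking the cheapest available docent for each shift independently would cost €1584, but that ignores the shift limits.
An optimal schedule: Slot 1→Okafor, Slot 2→Novak, Slot 3→Reyes, Slot 4→Okafor, Slot 5→Reyes+Larsen, Slot 6→Okafor, Slot 7→Novak+Larsen, Slot 8→Novak+Larsen, Slot 9→Reyes.
Total: 130 + 132 + 134 + 130 + 134 + 135 + 130 + 132 + 135 + 132 + 135 + 134 = €1593.

€1593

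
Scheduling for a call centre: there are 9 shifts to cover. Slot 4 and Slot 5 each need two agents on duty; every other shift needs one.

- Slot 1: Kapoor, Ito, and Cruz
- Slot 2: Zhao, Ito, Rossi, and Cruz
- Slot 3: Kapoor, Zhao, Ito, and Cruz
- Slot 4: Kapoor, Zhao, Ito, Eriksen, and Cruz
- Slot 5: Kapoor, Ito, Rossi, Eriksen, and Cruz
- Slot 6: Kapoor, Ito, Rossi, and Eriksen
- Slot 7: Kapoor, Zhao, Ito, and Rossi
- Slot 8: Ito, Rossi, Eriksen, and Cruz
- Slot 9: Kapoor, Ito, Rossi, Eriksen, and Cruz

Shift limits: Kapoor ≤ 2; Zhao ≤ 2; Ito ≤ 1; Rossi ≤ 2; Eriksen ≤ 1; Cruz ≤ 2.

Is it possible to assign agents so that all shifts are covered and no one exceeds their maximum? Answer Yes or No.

No

Total capacity is 2+2+1+2+1+2 = 10 but 11 worker-slots are needed — infeasible.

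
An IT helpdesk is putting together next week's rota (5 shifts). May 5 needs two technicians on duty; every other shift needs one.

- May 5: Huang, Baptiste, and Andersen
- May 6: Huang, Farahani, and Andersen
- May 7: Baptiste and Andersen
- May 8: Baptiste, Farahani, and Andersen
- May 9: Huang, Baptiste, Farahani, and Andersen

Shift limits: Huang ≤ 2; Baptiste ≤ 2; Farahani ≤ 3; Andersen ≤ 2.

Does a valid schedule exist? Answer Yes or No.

Yes

One valid schedule: May 5→Huang+Baptiste, May 6→Huang, May 7→Baptiste, May 8→Farahani, May 9→Farahani.
Loads: Huang 2/2, Baptiste 2/2, Farahani 2/3, Andersen 0/2 — all within limits.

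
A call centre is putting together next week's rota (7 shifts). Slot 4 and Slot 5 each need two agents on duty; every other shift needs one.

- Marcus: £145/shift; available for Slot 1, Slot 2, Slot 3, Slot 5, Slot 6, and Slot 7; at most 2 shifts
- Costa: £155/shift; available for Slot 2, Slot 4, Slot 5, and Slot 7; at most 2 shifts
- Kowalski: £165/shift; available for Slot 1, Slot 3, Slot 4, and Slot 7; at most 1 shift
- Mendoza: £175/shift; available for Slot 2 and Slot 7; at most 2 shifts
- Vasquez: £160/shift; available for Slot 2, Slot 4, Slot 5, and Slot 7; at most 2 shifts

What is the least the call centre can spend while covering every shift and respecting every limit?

Slot 6 can only be covered by Marcus, so that assignment is forced.
Picking the cheapest available agent for each shift independently would cost £1340, but that ignores the shift limits.
An optimal schedule: Slot 1→Marcus, Slot 2→Mendoza, Slot 3→Kowalski, Slot 4→Costa+Vasquez, Slot 5→Costa+Vasquez, Slot 6→Marcus, Slot 7→Mendoza.
Total: 145 + 175 + 165 + 155 + 160 + 155 + 160 + 145 + 175 = £1435.

£1435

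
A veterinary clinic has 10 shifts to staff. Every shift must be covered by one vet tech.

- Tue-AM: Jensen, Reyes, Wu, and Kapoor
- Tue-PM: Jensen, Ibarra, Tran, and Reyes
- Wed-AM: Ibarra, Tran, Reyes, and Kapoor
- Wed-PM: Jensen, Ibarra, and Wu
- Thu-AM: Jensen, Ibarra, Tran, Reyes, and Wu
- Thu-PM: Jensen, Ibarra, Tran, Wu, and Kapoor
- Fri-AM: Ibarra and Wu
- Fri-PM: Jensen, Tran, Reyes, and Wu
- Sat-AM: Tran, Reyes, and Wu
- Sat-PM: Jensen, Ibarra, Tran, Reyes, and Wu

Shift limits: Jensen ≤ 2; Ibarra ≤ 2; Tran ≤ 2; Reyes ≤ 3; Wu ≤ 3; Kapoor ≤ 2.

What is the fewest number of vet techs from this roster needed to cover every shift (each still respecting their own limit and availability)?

10 slots to fill and no one can take more than 3, so at least ⌈10/3⌉ = 4 vet techs are needed.
Jensen, Ibarra, Reyes, and Wu alone can cover everything: Tue-AM→Jensen, Tue-PM→Jensen, Wed-AM→Ibarra, Wed-PM→Wu, Thu-AM→Reyes, Thu-PM→Wu, Fri-AM→Ibarra, Fri-PM→Reyes, Sat-AM→Reyes, Sat-PM→Wu.

4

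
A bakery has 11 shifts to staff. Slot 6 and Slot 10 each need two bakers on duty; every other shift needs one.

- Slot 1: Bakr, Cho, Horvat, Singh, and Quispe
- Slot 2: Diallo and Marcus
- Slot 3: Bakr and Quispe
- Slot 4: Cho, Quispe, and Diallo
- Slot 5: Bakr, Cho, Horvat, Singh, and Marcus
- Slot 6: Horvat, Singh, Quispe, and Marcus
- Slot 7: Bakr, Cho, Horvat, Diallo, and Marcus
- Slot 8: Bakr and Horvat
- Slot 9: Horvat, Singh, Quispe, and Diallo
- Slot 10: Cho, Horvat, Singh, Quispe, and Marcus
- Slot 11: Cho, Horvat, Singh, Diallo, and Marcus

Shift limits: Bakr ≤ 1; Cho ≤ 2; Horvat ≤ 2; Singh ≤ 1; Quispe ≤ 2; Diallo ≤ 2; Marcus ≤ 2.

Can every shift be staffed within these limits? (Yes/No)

Total capacity is 1+2+2+1+2+2+2 = 12 but 13 worker-slots are needed — infeasible.

No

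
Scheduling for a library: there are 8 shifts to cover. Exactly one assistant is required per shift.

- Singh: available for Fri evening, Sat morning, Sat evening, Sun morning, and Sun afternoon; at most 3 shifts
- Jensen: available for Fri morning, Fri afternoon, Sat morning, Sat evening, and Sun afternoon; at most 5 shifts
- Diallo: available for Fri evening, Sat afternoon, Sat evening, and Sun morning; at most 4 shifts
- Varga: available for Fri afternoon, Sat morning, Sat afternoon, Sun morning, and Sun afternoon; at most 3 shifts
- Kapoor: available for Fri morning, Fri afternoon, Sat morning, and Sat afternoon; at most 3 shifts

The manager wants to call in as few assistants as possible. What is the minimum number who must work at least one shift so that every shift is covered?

2

8 slots to fill and no one can take more than 5, so at least ⌈8/5⌉ = 2 assistants are needed.
Jensen and Diallo alone can cover everything: Fri morning→Jensen, Fri afternoon→Jensen, Fri evening→Diallo, Sat morning→Jensen, Sat afternoon→Diallo, Sat evening→Jensen, Sun morning→Diallo, Sun afternoon→Jensen.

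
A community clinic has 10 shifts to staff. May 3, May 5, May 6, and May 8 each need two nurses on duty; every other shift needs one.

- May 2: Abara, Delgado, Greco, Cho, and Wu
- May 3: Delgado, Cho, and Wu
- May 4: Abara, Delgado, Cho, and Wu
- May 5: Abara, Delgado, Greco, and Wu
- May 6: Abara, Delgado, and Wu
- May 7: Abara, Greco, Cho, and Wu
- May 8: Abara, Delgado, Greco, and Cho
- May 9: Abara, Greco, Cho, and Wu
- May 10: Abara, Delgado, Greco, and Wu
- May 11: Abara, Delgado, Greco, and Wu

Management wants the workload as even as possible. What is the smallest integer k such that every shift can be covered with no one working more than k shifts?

With 5 nurses and 14 worker-slots to fill, someone must work at least ⌈14/5⌉ = 3 shifts, so k ≥ 3.
k = 3 works: May 2→Cho, May 3→Delgado+Cho, May 4→Abara, May 5→Greco+Wu, May 6→Abara+Delgado, May 7→Abara, May 8→Greco+Cho, May 9→Greco, May 10→Delgado, May 11→Wu.
Loads: Abara 3, Delgado 3, Greco 3, Cho 3, Wu 2 — all ≤ 3.

3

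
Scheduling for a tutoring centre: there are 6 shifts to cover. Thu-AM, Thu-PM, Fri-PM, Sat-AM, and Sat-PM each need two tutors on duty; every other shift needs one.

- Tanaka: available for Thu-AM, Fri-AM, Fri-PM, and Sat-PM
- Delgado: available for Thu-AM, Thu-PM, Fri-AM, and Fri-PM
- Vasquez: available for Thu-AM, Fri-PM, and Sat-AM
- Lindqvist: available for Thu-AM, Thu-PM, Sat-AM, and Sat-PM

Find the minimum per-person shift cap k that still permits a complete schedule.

With 4 tutors and 11 worker-slots to fill, someone must work at least ⌈11/4⌉ = 3 shifts, so k ≥ 3.
k = 3 works: Thu-AM→Delgado+Vasquez, Thu-PM→Delgado+Lindqvist, Fri-AM→Tanaka, Fri-PM→Tanaka+Delgado, Sat-AM→Vasquez+Lindqvist, Sat-PM→Tanaka+Lindqvist.
Loads: Tanaka 3, Delgado 3, Vasquez 2, Lindqvist 3 — all ≤ 3.

3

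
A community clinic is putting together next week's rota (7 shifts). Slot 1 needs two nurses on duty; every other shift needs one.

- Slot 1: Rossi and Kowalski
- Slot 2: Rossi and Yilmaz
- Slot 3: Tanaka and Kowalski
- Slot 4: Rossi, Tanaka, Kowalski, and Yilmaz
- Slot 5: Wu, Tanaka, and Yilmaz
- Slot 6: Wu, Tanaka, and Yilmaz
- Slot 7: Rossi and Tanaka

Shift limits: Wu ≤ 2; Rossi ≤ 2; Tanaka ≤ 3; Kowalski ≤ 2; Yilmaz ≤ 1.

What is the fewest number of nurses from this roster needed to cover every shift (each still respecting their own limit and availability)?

8 slots to fill and no one can take more than 3, so at least ⌈8/3⌉ = 3 nurses are needed.
Any 3 nurses together have capacity at most 3+2+2 = 7 < 8 slots, so 3 can never suffice.
Wu, Rossi, Tanaka, and Kowalski alone can cover everything: Slot 1→Rossi+Kowalski, Slot 2→Rossi, Slot 3→Tanaka, Slot 4→Tanaka, Slot 5→Wu, Slot 6→Wu, Slot 7→Tanaka.

4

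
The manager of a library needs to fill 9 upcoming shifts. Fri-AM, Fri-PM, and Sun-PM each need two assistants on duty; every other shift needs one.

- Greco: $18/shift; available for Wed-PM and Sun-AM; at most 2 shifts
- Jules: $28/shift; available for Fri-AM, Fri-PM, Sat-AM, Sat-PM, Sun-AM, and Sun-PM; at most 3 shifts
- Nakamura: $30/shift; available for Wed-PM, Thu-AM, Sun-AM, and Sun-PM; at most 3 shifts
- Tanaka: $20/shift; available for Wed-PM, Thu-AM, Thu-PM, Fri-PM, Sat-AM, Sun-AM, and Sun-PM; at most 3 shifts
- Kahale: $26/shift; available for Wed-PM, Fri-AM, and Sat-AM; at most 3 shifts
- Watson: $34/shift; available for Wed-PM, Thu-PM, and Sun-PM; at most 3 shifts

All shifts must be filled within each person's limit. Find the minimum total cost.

$292

Fri-AM can only be covered by Jules and Kahale, so that assignment is forced.
Fri-PM can only be covered by Jules and Tanaka, so that assignment is forced.
Sat-PM can only be covered by Jules, so that assignment is forced.
Picking the cheapest available assistant for each shift independently would cost $274, but that ignores the shift limits.
An optimal schedule: Wed-PM→Greco, Thu-AM→Nakamura, Thu-PM→Tanaka, Fri-AM→Kahale+Jules, Fri-PM→Tanaka+Jules, Sat-AM→Kahale, Sat-PM→Jules, Sun-AM→Greco, Sun-PM→Tanaka+Nakamura.
Total: 18 + 30 + 20 + 26 + 28 + 20 + 28 + 26 + 28 + 18 + 20 + 30 = $292.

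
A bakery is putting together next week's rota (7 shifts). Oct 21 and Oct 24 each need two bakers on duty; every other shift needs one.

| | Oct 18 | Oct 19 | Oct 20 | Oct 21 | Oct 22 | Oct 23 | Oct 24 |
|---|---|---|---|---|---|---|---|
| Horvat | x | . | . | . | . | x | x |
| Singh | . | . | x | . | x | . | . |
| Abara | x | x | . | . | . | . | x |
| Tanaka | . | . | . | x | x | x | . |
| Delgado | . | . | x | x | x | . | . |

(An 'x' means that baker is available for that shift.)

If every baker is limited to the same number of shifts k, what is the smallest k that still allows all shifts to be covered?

With 5 bakers and 9 worker-slots to fill, someone must work at least ⌈9/5⌉ = 2 shifts, so k ≥ 2.
k = 2 works: Oct 18→Horvat, Oct 19→Abara, Oct 20→Singh, Oct 21→Tanaka+Delgado, Oct 22→Singh, Oct 23→Tanaka, Oct 24→Horvat+Abara.
Loads: Horvat 2, Singh 2, Abara 2, Tanaka 2, Delgado 1 — all ≤ 2.

2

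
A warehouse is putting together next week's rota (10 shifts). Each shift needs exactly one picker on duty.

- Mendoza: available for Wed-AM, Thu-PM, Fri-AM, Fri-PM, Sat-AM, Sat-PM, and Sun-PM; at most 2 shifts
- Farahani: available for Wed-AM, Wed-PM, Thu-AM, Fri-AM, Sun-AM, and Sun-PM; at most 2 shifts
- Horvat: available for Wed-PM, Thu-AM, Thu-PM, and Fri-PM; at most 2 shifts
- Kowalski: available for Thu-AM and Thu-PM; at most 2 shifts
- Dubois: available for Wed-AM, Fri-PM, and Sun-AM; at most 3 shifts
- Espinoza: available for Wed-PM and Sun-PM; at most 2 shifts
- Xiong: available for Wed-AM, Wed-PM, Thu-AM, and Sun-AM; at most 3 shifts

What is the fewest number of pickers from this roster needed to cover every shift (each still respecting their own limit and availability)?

5

10 slots to fill and no one can take more than 3, so at least ⌈10/3⌉ = 4 pickers are needed.
No set of 4 pickers can cover every shift (each such set leaves at least one shift with no one available or exceeds a cap).
Mendoza, Farahani, Horvat, Kowalski, and Dubois alone can cover everything: Wed-AM→Dubois, Wed-PM→Horvat, Thu-AM→Horvat, Thu-PM→Kowalski, Fri-AM→Farahani, Fri-PM→Dubois, Sat-AM→Mendoza, Sat-PM→Mendoza, Sun-AM→Dubois, Sun-PM→Farahani.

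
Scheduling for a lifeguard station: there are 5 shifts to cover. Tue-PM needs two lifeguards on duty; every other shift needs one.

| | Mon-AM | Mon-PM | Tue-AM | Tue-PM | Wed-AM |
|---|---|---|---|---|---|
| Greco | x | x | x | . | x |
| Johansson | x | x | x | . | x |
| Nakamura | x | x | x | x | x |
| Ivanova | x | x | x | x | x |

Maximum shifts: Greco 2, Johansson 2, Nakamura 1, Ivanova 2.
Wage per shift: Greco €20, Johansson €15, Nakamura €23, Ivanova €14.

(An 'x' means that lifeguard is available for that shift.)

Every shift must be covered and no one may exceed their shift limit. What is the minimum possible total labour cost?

Tue-PM can only be covered by Nakamura and Ivanova, so that assignment is forced.
Picking the cheapest available lifeguard for each shift independently would cost €93, but that ignores the shift limits.
An optimal schedule: Mon-AM→Ivanova, Mon-PM→Johansson, Tue-AM→Johansson, Tue-PM→Ivanova+Nakamura, Wed-AM→Greco.
Total: 14 + 15 + 15 + 14 + 23 + 20 = €101.

€101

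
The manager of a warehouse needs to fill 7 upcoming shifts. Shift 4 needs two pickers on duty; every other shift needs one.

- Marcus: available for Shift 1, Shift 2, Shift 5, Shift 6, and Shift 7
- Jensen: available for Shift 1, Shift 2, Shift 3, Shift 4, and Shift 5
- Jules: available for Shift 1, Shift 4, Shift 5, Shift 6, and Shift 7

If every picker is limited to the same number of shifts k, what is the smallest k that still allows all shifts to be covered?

With 3 pickers and 8 worker-slots to fill, someone must work at least ⌈8/3⌉ = 3 shifts, so k ≥ 3.
k = 3 works: Shift 1→Jensen, Shift 2→Marcus, Shift 3→Jensen, Shift 4→Jensen+Jules, Shift 5→Jules, Shift 6→Marcus, Shift 7→Marcus.
Loads: Marcus 3, Jensen 3, Jules 2 — all ≤ 3.

3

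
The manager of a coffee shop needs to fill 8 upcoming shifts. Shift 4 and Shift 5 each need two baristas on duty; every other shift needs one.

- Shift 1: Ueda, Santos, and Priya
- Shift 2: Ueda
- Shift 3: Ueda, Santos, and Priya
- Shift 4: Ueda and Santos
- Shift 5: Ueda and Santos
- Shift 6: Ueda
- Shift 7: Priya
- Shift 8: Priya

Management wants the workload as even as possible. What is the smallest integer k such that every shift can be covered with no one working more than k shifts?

4

With 3 baristas and 10 worker-slots to fill, someone must work at least ⌈10/3⌉ = 4 shifts, so k ≥ 4.
k = 4 works: Shift 1→Santos, Shift 2→Ueda, Shift 3→Santos, Shift 4→Ueda+Santos, Shift 5→Ueda+Santos, Shift 6→Ueda, Shift 7→Priya, Shift 8→Priya.
Loads: Ueda 4, Santos 4, Priya 2 — all ≤ 4.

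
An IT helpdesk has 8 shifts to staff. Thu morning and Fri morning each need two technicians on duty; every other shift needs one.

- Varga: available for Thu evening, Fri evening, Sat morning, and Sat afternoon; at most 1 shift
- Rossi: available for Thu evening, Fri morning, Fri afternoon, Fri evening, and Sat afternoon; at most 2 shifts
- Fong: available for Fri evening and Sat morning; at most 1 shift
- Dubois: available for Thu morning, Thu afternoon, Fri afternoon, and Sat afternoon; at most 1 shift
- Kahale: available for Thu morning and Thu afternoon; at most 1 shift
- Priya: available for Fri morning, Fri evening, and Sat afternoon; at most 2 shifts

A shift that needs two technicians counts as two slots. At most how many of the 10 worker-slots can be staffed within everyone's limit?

8

Total capacity across all technicians is 1+2+1+1+1+2 = 8, and 10 slots are needed, so at most 8 can be filled.
An assignment achieving 8: Thu morning→Dubois+Kahale, Thu evening→Varga, Fri morning→Rossi+Priya, Fri afternoon→Rossi, Fri evening→Priya, Sat morning→Fong.
Loads: Varga 1/1, Rossi 2/2, Fong 1/1, Dubois 1/1, Kahale 1/1, Priya 2/2.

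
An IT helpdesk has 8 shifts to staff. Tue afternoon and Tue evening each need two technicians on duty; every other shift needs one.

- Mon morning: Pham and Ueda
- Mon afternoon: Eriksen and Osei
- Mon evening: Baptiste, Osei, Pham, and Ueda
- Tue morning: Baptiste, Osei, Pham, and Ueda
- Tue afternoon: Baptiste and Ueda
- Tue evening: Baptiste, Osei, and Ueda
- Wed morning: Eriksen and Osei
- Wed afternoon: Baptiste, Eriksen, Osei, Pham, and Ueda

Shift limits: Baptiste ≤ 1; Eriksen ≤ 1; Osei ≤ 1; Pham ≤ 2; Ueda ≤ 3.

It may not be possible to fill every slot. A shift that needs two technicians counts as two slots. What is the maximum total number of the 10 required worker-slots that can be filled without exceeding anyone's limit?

Total capacity across all technicians is 1+1+1+2+3 = 8, and 10 slots are needed, so at most 8 can be filled.
An assignment achieving 8: Mon morning→Pham, Mon afternoon→Eriksen, Mon evening→Pham, Tue morning→Ueda, Tue afternoon→Baptiste+Ueda, Tue evening→Ueda, Wed morning→Osei.
Loads: Baptiste 1/1, Eriksen 1/1, Osei 1/1, Pham 2/2, Ueda 3/3.

8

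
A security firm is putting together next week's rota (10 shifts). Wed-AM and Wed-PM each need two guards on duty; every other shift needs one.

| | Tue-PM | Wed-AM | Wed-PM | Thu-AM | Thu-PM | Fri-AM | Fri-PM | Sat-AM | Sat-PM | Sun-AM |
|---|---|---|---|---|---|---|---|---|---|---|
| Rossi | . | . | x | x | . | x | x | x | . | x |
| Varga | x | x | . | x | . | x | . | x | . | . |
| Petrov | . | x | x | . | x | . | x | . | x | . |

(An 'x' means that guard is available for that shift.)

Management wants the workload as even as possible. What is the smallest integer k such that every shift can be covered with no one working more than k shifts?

4

With 3 guards and 12 worker-slots to fill, someone must work at least ⌈12/3⌉ = 4 shifts, so k ≥ 4.
k = 4 works: Tue-PM→Varga, Wed-AM→Varga+Petrov, Wed-PM→Rossi+Petrov, Thu-AM→Rossi, Thu-PM→Petrov, Fri-AM→Varga, Fri-PM→Rossi, Sat-AM→Varga, Sat-PM→Petrov, Sun-AM→Rossi.
Loads: Rossi 4, Varga 4, Petrov 4 — all ≤ 4.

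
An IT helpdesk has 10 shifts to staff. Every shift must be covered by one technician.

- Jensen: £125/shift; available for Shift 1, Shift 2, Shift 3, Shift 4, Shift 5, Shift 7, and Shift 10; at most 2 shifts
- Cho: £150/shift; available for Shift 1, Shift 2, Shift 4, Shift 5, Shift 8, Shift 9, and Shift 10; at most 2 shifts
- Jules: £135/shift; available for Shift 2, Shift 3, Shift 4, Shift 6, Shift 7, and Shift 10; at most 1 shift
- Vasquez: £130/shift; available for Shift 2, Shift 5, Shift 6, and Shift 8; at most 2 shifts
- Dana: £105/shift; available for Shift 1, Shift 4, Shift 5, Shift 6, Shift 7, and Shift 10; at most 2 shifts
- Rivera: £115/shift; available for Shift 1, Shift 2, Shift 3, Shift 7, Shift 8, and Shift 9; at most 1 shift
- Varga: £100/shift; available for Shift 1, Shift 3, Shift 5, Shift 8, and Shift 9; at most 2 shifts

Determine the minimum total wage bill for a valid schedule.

Picking the cheapest available technician for each shift independently would cost £1035, but that ignores the shift limits.
An optimal schedule: Shift 1→Jensen, Shift 2→Jules, Shift 3→Varga, Shift 4→Dana, Shift 5→Vasquez, Shift 6→Dana, Shift 7→Rivera, Shift 8→Vasquez, Shift 9→Varga, Shift 10→Jensen.
Total: 125 + 135 + 100 + 105 + 130 + 105 + 115 + 130 + 100 + 125 = £1170.

£1170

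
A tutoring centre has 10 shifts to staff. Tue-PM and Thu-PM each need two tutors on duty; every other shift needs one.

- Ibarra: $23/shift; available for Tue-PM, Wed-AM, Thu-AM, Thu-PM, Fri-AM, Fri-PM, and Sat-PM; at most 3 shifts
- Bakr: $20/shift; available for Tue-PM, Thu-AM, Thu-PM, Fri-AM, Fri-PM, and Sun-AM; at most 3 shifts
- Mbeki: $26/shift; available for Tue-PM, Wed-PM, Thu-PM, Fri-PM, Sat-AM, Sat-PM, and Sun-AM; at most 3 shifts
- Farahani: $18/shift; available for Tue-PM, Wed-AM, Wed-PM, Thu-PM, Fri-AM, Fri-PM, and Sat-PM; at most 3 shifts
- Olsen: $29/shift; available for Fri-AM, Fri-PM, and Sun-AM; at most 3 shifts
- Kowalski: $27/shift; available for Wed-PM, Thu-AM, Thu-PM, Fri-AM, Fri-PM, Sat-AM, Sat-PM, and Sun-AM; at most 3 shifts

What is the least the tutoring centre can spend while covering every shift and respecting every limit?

Picking the cheapest available tutor for each shift independently would cost $232, but that ignores the shift limits.
An optimal schedule: Tue-PM→Ibarra+Mbeki, Wed-AM→Farahani, Wed-PM→Farahani, Thu-AM→Bakr, Thu-PM→Ibarra+Mbeki, Fri-AM→Bakr, Fri-PM→Ibarra, Sat-AM→Mbeki, Sat-PM→Farahani, Sun-AM→Bakr.
Total: 23 + 26 + 18 + 18 + 20 + 23 + 26 + 20 + 23 + 26 + 18 + 20 = $261.

$261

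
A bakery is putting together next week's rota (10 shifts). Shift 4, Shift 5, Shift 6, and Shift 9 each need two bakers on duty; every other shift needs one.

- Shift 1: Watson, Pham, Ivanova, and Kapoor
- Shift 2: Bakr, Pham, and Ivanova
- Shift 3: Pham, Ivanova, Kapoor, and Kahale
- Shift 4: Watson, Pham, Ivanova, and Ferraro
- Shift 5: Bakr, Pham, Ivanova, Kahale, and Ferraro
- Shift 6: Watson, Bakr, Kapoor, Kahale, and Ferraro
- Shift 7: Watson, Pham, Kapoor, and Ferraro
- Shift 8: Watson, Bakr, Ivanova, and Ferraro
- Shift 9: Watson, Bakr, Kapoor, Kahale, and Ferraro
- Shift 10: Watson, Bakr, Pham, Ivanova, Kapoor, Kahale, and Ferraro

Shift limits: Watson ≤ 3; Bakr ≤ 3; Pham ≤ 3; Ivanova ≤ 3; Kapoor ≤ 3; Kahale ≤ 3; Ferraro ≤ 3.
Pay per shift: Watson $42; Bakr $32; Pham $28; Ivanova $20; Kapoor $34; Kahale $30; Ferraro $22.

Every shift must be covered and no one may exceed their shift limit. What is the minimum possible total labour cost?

Picking the cheapest available baker for each shift independently would cost $310, but that ignores the shift limits.
An optimal schedule: Shift 1→Ivanova, Shift 2→Ivanova, Shift 3→Ivanova, Shift 4→Ferraro+Pham, Shift 5→Pham+Kahale, Shift 6→Kahale+Bakr, Shift 7→Ferraro, Shift 8→Ferraro, Shift 9→Kahale+Bakr, Shift 10→Pham.
Total: 20 + 20 + 20 + 22 + 28 + 28 + 30 + 30 + 32 + 22 + 22 + 30 + 32 + 28 = $364.

$364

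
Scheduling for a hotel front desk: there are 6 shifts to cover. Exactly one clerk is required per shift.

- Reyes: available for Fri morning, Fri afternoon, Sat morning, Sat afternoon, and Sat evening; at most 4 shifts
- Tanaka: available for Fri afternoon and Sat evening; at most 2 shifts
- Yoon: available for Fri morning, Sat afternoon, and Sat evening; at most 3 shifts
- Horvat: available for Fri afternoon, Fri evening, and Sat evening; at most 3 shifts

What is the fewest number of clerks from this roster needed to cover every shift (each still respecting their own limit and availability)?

6 slots to fill and no one can take more than 4, so at least ⌈6/4⌉ = 2 clerks are needed.
Reyes and Horvat alone can cover everything: Fri morning→Reyes, Fri afternoon→Reyes, Fri evening→Horvat, Sat morning→Reyes, Sat afternoon→Reyes, Sat evening→Horvat.

2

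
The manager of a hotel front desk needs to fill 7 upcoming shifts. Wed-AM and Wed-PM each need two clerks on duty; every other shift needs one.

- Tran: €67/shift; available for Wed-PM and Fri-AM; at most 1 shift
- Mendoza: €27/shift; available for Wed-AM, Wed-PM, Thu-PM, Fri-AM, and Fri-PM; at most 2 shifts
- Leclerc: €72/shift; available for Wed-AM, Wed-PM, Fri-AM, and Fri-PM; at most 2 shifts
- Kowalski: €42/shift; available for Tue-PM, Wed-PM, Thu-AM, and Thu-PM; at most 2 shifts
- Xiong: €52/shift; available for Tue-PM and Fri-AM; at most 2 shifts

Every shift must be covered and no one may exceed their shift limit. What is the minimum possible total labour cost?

Wed-AM can only be covered by Mendoza and Leclerc, so that assignment is forced.
Thu-AM can only be covered by Kowalski, so that assignment is forced.
Picking the cheapest available clerk for each shift independently would cost €333, but that ignores the shift limits.
An optimal schedule: Tue-PM→Xiong, Wed-AM→Mendoza+Leclerc, Wed-PM→Tran+Kowalski, Thu-AM→Kowalski, Thu-PM→Mendoza, Fri-AM→Xiong, Fri-PM→Leclerc.
Total: 52 + 27 + 72 + 67 + 42 + 42 + 27 + 52 + 72 = €453.

€453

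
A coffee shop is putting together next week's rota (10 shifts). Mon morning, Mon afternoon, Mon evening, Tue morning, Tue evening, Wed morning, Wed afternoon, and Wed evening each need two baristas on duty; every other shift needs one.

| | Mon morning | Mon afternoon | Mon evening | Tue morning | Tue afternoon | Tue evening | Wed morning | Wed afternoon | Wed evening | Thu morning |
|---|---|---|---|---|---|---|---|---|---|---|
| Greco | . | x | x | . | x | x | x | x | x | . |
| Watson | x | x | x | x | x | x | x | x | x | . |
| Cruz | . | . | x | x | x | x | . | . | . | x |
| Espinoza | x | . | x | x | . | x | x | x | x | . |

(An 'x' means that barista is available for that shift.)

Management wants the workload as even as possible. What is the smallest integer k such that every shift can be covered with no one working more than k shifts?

With 4 baristas and 18 worker-slots to fill, someone must work at least ⌈18/4⌉ = 5 shifts, so k ≥ 5.
k = 5 works: Mon morning→Watson+Espinoza, Mon afternoon→Greco+Watson, Mon evening→Cruz+Espinoza, Tue morning→Watson+Cruz, Tue afternoon→Greco, Tue evening→Cruz+Espinoza, Wed morning→Greco+Watson, Wed afternoon→Greco+Watson, Wed evening→Greco+Espinoza, Thu morning→Cruz.
Loads: Greco 5, Watson 5, Cruz 4, Espinoza 4 — all ≤ 5.

5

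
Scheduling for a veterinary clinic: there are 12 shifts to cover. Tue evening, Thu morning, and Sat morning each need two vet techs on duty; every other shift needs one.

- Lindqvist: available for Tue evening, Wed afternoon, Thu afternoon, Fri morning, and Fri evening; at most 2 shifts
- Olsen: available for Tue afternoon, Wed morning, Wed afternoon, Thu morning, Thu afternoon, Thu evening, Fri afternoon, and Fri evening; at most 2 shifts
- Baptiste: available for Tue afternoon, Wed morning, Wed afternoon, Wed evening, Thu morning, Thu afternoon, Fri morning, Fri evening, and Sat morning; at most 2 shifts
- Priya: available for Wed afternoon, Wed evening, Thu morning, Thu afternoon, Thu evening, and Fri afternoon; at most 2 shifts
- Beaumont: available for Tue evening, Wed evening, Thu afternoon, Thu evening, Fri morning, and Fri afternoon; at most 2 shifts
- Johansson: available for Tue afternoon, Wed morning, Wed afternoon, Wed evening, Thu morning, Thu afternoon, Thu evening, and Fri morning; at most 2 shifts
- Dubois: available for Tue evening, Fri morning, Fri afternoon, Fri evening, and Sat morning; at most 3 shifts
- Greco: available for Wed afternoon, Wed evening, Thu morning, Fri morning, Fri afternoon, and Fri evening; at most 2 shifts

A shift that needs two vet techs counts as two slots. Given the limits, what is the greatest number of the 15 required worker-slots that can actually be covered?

15

Total capacity across all vet techs is 2+2+2+2+2+2+3+2 = 17, and 15 slots are needed, so at most 15 can be filled.
An assignment achieving 15: Tue afternoon→Olsen, Tue evening→Lindqvist+Beaumont, Wed morning→Olsen, Wed afternoon→Greco, Wed evening→Baptiste, Thu morning→Priya+Johansson, Thu afternoon→Johansson, Thu evening→Priya, Fri morning→Dubois, Fri afternoon→Beaumont, Fri evening→Lindqvist, Sat morning→Baptiste+Dubois.
Loads: Lindqvist 2/2, Olsen 2/2, Baptiste 2/2, Priya 2/2, Beaumont 2/2, Johansson 2/2, Dubois 2/3, Greco 1/2.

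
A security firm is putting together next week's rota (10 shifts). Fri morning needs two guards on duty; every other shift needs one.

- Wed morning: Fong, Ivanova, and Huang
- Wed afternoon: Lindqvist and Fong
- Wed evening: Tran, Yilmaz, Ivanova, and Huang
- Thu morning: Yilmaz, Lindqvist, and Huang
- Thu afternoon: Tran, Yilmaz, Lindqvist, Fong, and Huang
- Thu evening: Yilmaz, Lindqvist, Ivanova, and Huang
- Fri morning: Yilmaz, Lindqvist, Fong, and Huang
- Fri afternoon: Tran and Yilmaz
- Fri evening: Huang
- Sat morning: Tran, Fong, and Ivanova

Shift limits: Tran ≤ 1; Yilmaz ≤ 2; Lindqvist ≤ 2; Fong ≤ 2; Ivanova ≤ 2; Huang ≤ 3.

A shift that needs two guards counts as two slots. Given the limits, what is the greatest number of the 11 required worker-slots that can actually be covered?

11

Total capacity across all guards is 1+2+2+2+2+3 = 12, and 11 slots are needed, so at most 11 can be filled.
An assignment achieving 11: Wed morning→Fong, Wed afternoon→Lindqvist, Wed evening→Yilmaz, Thu morning→Yilmaz, Thu afternoon→Huang, Thu evening→Ivanova, Fri morning→Lindqvist+Huang, Fri afternoon→Tran, Fri evening→Huang, Sat morning→Fong.
Loads: Tran 1/1, Yilmaz 2/2, Lindqvist 2/2, Fong 2/2, Ivanova 1/2, Huang 3/3.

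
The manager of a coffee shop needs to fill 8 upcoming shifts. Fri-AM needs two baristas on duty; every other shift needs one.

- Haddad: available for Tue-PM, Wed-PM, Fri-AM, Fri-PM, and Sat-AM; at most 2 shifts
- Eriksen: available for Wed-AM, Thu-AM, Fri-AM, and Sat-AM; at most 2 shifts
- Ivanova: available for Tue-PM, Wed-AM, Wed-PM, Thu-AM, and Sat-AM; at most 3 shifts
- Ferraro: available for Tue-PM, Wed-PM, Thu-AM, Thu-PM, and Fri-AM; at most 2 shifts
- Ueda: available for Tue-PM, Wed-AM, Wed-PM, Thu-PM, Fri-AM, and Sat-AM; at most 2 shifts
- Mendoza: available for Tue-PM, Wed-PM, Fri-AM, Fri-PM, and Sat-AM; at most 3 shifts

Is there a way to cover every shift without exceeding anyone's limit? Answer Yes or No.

One valid schedule: Tue-PM→Haddad, Wed-AM→Eriksen, Wed-PM→Ivanova, Thu-AM→Eriksen, Thu-PM→Ferraro, Fri-AM→Ferraro+Ueda, Fri-PM→Haddad, Sat-AM→Ivanova.
Loads: Haddad 2/2, Eriksen 2/2, Ivanova 2/3, Ferraro 2/2, Ueda 1/2, Mendoza 0/3 — all within limits.

Yes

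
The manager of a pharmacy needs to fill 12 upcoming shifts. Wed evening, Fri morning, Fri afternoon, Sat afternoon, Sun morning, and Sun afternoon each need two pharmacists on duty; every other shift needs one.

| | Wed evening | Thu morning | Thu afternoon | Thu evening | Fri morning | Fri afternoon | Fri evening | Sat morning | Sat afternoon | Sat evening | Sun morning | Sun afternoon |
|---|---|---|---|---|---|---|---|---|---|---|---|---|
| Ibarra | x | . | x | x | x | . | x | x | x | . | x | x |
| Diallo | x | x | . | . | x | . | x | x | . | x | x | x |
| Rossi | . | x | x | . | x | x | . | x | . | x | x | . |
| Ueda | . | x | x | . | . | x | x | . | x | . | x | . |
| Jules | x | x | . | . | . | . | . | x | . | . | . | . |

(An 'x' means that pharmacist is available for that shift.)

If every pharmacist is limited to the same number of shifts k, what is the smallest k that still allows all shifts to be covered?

4

With 5 pharmacists and 18 worker-slots to fill, someone must work at least ⌈18/5⌉ = 4 shifts, so k ≥ 4.
k = 4 works: Wed evening→Ibarra+Diallo, Thu morning→Jules, Thu afternoon→Rossi, Thu evening→Ibarra, Fri morning→Diallo+Rossi, Fri afternoon→Rossi+Ueda, Fri evening→Ueda, Sat morning→Jules, Sat afternoon→Ibarra+Ueda, Sat evening→Diallo, Sun morning→Rossi+Ueda, Sun afternoon→Ibarra+Diallo.
Loads: Ibarra 4, Diallo 4, Rossi 4, Ueda 4, Jules 2 — all ≤ 4.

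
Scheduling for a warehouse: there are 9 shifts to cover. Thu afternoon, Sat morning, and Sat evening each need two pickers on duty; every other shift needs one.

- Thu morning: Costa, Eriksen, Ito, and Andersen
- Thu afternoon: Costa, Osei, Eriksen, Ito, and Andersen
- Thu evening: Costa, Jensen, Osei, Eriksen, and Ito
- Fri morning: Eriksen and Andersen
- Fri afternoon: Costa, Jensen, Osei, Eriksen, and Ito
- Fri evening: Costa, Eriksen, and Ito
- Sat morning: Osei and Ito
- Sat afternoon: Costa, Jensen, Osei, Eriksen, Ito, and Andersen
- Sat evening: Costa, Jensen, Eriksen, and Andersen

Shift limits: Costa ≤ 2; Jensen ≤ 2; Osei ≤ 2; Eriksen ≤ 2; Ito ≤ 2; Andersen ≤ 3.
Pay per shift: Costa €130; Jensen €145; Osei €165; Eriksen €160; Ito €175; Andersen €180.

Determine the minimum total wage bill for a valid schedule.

Sat morning can only be covered by Osei and Ito, so that assignment is forced.
Picking the cheapest available picker for each shift independently would cost €1715, but that ignores the shift limits.
An optimal schedule: Thu morning→Costa, Thu afternoon→Ito+Andersen, Thu evening→Jensen, Fri morning→Eriksen, Fri afternoon→Jensen, Fri evening→Costa, Sat morning→Osei+Ito, Sat afternoon→Osei, Sat evening→Eriksen+Andersen.
Total: 130 + 175 + 180 + 145 + 160 + 145 + 130 + 165 + 175 + 165 + 160 + 180 = €1910.

€1910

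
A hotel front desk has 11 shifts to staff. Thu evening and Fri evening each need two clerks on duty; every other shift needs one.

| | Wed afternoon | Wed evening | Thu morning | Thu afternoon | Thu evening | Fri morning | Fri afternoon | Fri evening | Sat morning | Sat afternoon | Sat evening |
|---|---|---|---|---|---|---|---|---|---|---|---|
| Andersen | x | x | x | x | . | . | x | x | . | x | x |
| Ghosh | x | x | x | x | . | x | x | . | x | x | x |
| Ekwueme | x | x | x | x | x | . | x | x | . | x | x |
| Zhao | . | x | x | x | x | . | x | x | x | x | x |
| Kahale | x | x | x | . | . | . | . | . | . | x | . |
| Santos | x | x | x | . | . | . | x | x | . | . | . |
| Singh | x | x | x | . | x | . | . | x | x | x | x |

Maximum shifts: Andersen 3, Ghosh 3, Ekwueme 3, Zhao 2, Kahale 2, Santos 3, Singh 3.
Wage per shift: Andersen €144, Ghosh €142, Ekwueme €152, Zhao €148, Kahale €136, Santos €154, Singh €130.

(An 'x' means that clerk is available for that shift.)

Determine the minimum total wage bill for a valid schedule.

Fri morning can only be covered by Ghosh, so that assignment is forced.
Picking the cheapest available clerk for each shift independently would cost €1758, but that ignores the shift limits.
An optimal schedule: Wed afternoon→Kahale, Wed evening→Andersen, Thu morning→Andersen, Thu afternoon→Ghosh, Thu evening→Singh+Zhao, Fri morning→Ghosh, Fri afternoon→Ghosh, Fri evening→Andersen+Zhao, Sat morning→Singh, Sat afternoon→Kahale, Sat evening→Singh.
Total: 136 + 144 + 144 + 142 + 130 + 148 + 142 + 142 + 144 + 148 + 130 + 136 + 130 = €1816.

€1816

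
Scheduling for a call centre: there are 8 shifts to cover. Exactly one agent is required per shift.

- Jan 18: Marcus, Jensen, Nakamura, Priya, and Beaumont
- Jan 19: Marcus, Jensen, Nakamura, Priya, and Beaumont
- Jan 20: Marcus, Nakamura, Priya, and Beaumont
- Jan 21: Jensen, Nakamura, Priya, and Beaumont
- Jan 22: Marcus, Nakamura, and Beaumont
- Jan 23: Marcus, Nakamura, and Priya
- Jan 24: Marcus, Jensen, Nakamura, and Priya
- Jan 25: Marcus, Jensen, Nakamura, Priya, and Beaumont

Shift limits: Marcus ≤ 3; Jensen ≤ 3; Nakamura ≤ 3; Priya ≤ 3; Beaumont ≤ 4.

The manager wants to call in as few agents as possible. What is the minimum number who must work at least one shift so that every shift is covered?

8 slots to fill and no one can take more than 4, so at least ⌈8/4⌉ = 2 agents are needed.
Any 2 agents together have capacity at most 4+3 = 7 < 8 slots, so 2 can never suffice.
Marcus, Jensen, and Nakamura alone can cover everything: Jan 18→Jensen, Jan 19→Jensen, Jan 20→Marcus, Jan 21→Jensen, Jan 22→Marcus, Jan 23→Marcus, Jan 24→Nakamura, Jan 25→Nakamura.

3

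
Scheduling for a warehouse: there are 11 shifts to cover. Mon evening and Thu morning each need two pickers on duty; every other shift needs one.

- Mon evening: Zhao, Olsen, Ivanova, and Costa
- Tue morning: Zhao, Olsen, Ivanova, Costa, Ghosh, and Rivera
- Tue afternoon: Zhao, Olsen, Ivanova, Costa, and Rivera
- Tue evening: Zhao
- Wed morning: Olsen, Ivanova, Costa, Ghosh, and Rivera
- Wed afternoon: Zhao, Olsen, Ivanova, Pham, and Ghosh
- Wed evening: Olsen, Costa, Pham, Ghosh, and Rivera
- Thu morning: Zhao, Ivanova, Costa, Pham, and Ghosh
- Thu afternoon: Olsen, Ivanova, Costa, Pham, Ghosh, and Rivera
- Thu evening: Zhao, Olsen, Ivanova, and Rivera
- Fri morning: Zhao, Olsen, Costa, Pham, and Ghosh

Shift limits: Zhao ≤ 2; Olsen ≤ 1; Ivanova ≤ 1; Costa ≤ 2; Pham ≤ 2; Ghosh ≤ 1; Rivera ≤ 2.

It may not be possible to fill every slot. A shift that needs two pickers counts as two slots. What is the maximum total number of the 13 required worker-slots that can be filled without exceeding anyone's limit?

11

Total capacity across all pickers is 2+1+1+2+2+1+2 = 11, and 13 slots are needed, so at most 11 can be filled.
An assignment achieving 11: Mon evening→Zhao+Olsen, Tue morning→Rivera, Tue afternoon→Costa, Tue evening→Zhao, Wed morning→Costa, Wed afternoon→Pham, Wed evening→Pham, Thu morning→Ghosh, Thu afternoon→Rivera, Thu evening→Ivanova.
Loads: Zhao 2/2, Olsen 1/1, Ivanova 1/1, Costa 2/2, Pham 2/2, Ghosh 1/1, Rivera 2/2.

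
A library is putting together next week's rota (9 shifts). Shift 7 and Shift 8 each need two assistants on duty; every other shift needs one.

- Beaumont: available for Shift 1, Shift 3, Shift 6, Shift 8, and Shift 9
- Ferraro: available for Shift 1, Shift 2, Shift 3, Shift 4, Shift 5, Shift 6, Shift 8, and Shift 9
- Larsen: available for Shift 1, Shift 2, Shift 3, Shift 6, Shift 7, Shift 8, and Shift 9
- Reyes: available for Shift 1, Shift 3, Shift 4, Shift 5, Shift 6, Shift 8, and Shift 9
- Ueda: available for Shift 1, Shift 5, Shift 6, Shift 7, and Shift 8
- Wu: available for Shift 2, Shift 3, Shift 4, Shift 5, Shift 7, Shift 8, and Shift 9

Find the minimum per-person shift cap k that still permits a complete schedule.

With 6 assistants and 11 worker-slots to fill, someone must work at least ⌈11/6⌉ = 2 shifts, so k ≥ 2.
k = 2 works: Shift 1→Beaumont, Shift 2→Ferraro, Shift 3→Beaumont, Shift 4→Ferraro, Shift 5→Reyes, Shift 6→Larsen, Shift 7→Larsen+Ueda, Shift 8→Ueda+Wu, Shift 9→Reyes.
Loads: Beaumont 2, Ferraro 2, Larsen 2, Reyes 2, Ueda 2, Wu 1 — all ≤ 2.

2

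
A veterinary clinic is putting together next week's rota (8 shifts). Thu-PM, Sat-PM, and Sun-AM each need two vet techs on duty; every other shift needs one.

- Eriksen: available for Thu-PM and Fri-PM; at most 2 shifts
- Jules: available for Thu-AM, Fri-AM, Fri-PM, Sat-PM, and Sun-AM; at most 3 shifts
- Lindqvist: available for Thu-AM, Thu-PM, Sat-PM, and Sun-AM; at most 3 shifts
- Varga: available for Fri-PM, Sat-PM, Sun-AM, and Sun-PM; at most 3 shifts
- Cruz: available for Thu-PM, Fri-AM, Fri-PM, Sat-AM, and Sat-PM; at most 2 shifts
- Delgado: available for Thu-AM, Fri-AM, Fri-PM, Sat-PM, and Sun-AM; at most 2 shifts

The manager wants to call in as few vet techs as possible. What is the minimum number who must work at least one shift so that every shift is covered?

11 slots to fill and no one can take more than 3, so at least ⌈11/3⌉ = 4 vet techs are needed.
Jules, Lindqvist, Varga, and Cruz alone can cover everything: Thu-AM→Jules, Thu-PM→Lindqvist+Cruz, Fri-AM→Jules, Fri-PM→Jules, Sat-AM→Cruz, Sat-PM→Lindqvist+Varga, Sun-AM→Lindqvist+Varga, Sun-PM→Varga.

4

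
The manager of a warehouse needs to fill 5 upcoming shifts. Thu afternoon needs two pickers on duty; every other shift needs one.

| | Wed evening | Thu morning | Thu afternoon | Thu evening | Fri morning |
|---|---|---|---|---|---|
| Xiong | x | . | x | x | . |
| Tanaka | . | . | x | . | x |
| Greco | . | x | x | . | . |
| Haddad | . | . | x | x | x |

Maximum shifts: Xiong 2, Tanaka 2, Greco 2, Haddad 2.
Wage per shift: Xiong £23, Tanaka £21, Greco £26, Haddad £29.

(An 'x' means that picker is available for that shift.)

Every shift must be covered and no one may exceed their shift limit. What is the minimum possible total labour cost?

Wed evening can only be covered by Xiong, so that assignment is forced.
Thu morning can only be covered by Greco, so that assignment is forced.
Picking the cheapest available picker for each shift independently would cost £137, but that ignores the shift limits.
An optimal schedule: Wed evening→Xiong, Thu morning→Greco, Thu afternoon→Tanaka+Greco, Thu evening→Xiong, Fri morning→Tanaka.
Total: 23 + 26 + 21 + 26 + 23 + 21 = £140.

£140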